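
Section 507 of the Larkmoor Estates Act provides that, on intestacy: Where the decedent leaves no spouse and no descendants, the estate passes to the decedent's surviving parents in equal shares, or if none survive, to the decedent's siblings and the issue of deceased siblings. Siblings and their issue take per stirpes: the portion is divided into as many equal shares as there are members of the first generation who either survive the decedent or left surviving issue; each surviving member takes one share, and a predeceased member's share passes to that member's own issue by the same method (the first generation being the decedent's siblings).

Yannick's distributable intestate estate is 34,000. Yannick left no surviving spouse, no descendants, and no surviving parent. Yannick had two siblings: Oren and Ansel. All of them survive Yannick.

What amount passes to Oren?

Oren receives 17,000.

The entire 34,000 passes to the siblings and their issue.
That amount (34,000) is divided into 2 shares of 17,000: Oren and Ansel each take 17,000.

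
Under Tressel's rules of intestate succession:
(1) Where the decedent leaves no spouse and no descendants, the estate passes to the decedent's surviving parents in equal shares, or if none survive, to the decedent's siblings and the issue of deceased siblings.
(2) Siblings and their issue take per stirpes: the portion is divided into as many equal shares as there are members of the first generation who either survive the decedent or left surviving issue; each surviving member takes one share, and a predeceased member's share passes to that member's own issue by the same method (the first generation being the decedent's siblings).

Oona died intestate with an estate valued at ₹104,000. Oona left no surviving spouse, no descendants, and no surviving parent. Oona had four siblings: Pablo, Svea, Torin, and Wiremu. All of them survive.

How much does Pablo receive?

The entire ₹104,000 passes to the siblings and their issue.
That amount (₹104,000) is divided into 4 shares of ₹26,000: Pablo, Svea, Torin, and Wiremu each take ₹26,000.

Pablo receives ₹26,000.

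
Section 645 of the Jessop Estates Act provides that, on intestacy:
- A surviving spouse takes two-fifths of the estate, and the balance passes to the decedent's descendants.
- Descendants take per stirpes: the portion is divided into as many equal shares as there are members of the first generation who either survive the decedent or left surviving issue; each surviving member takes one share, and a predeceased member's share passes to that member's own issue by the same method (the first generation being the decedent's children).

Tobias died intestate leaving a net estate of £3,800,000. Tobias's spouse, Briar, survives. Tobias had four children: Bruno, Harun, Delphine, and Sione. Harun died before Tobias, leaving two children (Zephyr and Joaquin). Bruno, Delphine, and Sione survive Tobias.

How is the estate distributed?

Briar takes two-fifths of £3,800,000 = £1,520,000. The remaining £2,280,000 passes to the descendants.
The descendants' portion (£2,280,000) is divided into 4 shares of £570,000: Bruno, Delphine, and Sione each take £570,000; Harun's £570,000 share passes to Harun's issue.
Harun's share (£570,000) is divided into 2 shares of £285,000: Zephyr and Joaquin each take £285,000.

Briar: £1,520,000; Bruno: £570,000; Zephyr: £285,000; Joaquin: £285,000; Delphine: £570,000; Sione: £570,000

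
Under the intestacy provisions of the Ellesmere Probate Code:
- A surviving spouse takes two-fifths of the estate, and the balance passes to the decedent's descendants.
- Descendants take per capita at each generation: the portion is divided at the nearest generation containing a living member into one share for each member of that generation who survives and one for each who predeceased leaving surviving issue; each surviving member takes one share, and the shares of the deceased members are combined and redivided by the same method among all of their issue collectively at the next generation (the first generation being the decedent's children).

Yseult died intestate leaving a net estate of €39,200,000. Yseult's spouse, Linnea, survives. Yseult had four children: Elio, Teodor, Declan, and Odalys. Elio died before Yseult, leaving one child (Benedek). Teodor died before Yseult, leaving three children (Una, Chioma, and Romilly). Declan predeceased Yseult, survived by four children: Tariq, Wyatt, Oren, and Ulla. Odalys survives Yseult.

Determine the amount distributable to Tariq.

Linnea takes two-fifths of €39,200,000 = €15,680,000. The remaining €23,520,000 passes to the descendants.
The descendants' portion (€23,520,000) is divided at the children's generation into 4 shares of €5,880,000. Odalys takes €5,880,000. The 3 shares of the deceased (Elio, Teodor, and Declan) are combined into a pool of €17,640,000.
That pool (€17,640,000) is divided at the grandchildren's generation equally among Benedek, Una, Chioma, Romilly, Tariq, Wyatt, Oren, and Ulla: €2,205,000 each.

Tariq receives €2,205,000.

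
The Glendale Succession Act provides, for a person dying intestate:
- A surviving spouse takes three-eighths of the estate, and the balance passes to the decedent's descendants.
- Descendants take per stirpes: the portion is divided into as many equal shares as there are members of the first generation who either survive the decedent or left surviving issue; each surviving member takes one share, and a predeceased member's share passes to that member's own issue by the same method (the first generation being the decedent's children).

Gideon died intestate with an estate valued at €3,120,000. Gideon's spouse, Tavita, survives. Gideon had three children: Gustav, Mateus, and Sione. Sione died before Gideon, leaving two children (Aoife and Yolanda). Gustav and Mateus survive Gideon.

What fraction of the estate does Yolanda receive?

Tavita takes three-eighths of €3,120,000 = €1,170,000. The remaining €1,950,000 passes to the descendants.
The descendants' portion (€1,950,000) is divided into 3 shares of €650,000: Gustav and Mateus each take €650,000; Sione's €650,000 share passes to Sione's issue.
Sione's share (€650,000) is divided into 2 shares of €325,000: Aoife and Yolanda each take €325,000.

Yolanda receives 5/48 of the estate.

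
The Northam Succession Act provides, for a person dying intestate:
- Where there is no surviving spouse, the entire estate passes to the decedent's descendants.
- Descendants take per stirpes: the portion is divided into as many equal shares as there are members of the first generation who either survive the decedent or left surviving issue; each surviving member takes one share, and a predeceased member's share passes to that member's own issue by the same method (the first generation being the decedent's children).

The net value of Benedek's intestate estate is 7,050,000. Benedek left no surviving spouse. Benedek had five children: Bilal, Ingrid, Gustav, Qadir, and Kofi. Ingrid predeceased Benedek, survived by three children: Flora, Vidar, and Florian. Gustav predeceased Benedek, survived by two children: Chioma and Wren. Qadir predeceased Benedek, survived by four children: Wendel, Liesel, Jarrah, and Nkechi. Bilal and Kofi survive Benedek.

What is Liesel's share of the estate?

The entire 7,050,000 passes to the descendants.
That amount (7,050,000) is divided into 5 shares of 1,410,000: Bilal and Kofi each take 1,410,000; Ingrid's 1,410,000 share passes to Ingrid's issue; Gustav's 1,410,000 share passes to Gustav's issue; Qadir's 1,410,000 share passes to Qadir's issue.
Ingrid's share (1,410,000) is divided into 3 shares of 470,000: Flora, Vidar, and Florian each take 470,000.
Gustav's share (1,410,000) is divided into 2 shares of 705,000: Chioma and Wren each take 705,000.
Qadir's share (1,410,000) is divided into 4 shares of 352,500: Wendel, Liesel, Jarrah, and Nkechi each take 352,500.

Liesel receives 352,500.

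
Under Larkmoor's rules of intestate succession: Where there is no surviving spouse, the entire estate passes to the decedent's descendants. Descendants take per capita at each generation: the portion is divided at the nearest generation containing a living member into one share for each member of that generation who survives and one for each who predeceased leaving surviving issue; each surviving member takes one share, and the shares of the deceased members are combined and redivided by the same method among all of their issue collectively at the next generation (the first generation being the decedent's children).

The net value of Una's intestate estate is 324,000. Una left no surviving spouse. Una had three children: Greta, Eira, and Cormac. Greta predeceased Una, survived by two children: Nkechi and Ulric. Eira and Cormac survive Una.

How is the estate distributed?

The entire 324,000 passes to the descendants.
That amount (324,000) is divided at the children's generation into 3 shares of 108,000. Eira and Cormac each take 108,000. The remaining share for the deceased Greta (108,000) is carried to the next generation.
That pool (108,000) is divided at the grandchildren's generation equally among Nkechi and Ulric: 54,000 each.

Nkechi: 54,000; Ulric: 54,000; Eira: 108,000; Cormac: 108,000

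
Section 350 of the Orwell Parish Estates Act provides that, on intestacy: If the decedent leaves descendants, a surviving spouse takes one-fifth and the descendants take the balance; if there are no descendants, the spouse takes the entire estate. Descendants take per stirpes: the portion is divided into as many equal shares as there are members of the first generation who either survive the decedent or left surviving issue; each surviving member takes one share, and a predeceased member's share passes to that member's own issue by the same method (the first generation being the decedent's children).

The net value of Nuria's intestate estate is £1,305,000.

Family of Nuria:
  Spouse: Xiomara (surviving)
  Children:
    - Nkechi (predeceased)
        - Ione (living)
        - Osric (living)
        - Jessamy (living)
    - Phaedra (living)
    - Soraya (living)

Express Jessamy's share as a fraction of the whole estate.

Jessamy receives 4/45 of the estate.

Xiomara takes one-fifth of £1,305,000 = £261,000. The remaining £1,044,000 passes to the descendants.
The descendants' portion (£1,044,000) is divided into 3 shares of £348,000: Phaedra and Soraya each take £348,000; Nkechi's £348,000 share passes to Nkechi's issue.
Nkechi's share (£348,000) is divided into 3 shares of £116,000: Ione, Osric, and Jessamy each take £116,000.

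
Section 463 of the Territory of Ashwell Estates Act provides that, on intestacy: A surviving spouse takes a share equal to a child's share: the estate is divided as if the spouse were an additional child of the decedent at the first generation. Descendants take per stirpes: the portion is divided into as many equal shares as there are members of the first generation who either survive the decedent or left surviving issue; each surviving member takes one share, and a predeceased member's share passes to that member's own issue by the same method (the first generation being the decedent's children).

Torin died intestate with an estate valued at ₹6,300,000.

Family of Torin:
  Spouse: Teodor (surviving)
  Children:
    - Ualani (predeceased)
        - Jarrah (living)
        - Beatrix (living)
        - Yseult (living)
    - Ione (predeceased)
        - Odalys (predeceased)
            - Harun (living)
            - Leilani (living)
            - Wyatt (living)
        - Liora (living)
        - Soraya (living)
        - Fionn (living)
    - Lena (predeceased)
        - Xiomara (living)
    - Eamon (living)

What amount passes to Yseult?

Yseult receives ₹420,000.

The spouse counts as an additional share at the children's level, so there are 5 primary shares of ₹1,260,000. Teodor takes one such share (₹1,260,000).
The children's combined portion (₹5,040,000) is divided into 4 shares of ₹1,260,000: Eamon takes ₹1,260,000; Ualani's ₹1,260,000 share passes to Ualani's issue; Ione's ₹1,260,000 share passes to Ione's issue; Lena's ₹1,260,000 share passes to Lena's issue.
Ualani's share (₹1,260,000) is divided into 3 shares of ₹420,000: Jarrah, Beatrix, and Yseult each take ₹420,000.
Ione's share (₹1,260,000) is divided into 4 shares of ₹315,000: Liora, Soraya, and Fionn each take ₹315,000; Odalys's ₹315,000 share passes to Odalys's issue.
Odalys's share (₹315,000) is divided into 3 shares of ₹105,000: Harun, Leilani, and Wyatt each take ₹105,000.
Lena's share (₹1,260,000) passes entirely to Xiomara.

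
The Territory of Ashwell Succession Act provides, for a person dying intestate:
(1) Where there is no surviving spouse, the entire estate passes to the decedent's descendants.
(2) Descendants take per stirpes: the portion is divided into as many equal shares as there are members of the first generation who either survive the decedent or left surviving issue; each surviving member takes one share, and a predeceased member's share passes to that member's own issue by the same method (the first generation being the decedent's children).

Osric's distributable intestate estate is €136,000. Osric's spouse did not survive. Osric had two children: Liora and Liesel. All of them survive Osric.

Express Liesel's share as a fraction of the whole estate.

The entire €136,000 passes to the descendants.
That amount (€136,000) is divided into 2 shares of €68,000: Liora and Liesel each take €68,000.

Liesel receives 1/2 of the estate.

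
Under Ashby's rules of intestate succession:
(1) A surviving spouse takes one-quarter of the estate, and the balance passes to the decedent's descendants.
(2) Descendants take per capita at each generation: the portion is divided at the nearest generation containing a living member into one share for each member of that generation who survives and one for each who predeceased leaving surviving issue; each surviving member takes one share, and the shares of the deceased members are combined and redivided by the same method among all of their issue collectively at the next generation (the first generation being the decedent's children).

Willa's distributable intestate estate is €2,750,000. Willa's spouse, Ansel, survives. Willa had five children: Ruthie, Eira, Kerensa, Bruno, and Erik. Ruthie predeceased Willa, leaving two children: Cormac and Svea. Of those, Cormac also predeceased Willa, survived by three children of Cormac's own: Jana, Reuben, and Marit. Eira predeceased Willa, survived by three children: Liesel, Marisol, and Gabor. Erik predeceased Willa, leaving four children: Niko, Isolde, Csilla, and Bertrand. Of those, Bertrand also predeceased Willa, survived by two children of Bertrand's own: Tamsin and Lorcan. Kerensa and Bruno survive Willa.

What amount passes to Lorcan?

Ansel takes one-quarter of €2,750,000 = €687,500. The remaining €2,062,500 passes to the descendants.
The descendants' portion (€2,062,500) is divided at the children's generation into 5 shares of €412,500. Kerensa and Bruno each take €412,500. The 3 shares of the deceased (Ruthie, Eira, and Erik) are combined into a pool of €1,237,500.
That pool (€1,237,500) is divided at the grandchildren's generation into 9 shares of €137,500. Svea, Liesel, Marisol, Gabor, Niko, Isolde, and Csilla each take €137,500. The 2 shares of the deceased (Cormac and Bertrand) are combined into a pool of €275,000.
That pool (€275,000) is divided at the great-grandchildren's generation equally among Jana, Reuben, Marit, Tamsin, and Lorcan: €55,000 each.

Lorcan receives €55,000.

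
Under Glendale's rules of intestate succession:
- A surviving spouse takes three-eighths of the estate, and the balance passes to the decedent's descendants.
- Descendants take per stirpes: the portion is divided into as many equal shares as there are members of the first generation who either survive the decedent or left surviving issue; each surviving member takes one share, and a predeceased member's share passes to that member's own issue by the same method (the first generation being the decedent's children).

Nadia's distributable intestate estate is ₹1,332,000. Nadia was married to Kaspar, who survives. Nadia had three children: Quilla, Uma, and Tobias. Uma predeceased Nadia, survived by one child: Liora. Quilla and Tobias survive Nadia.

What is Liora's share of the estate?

Kaspar takes three-eighths of ₹1,332,000 = ₹499,500. The remaining ₹832,500 passes to the descendants.
The descendants' portion (₹832,500) is divided into 3 shares of ₹277,500: Quilla and Tobias each take ₹277,500; Uma's ₹277,500 share passes to Uma's issue.
Uma's share (₹277,500) passes entirely to Liora.

Liora receives ₹277,500.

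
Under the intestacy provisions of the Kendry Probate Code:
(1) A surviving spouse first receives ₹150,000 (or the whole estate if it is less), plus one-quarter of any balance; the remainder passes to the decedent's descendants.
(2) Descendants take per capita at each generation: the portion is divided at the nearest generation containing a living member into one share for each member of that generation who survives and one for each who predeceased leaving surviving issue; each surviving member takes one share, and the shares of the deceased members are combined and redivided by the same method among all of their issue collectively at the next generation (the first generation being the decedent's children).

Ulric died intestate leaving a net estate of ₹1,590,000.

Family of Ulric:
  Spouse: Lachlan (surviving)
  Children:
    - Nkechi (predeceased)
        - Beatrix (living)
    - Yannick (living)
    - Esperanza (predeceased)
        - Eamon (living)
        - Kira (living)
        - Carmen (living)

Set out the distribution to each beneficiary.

Lachlan first takes ₹150,000, leaving a balance of ₹1,440,000. Lachlan then takes one-quarter of the balance (₹360,000), for a total of ₹510,000. The remaining ₹1,080,000 passes to the descendants.
The descendants' portion (₹1,080,000) is divided at the children's generation into 3 shares of ₹360,000. Yannick takes ₹360,000. The 2 shares of the deceased (Nkechi and Esperanza) are combined into a pool of ₹720,000.
That pool (₹720,000) is divided at the grandchildren's generation equally among Beatrix, Eamon, Kira, and Carmen: ₹180,000 each.

Lachlan: ₹510,000; Beatrix: ₹180,000; Yannick: ₹360,000; Eamon: ₹180,000; Kira: ₹180,000; Carmen: ₹180,000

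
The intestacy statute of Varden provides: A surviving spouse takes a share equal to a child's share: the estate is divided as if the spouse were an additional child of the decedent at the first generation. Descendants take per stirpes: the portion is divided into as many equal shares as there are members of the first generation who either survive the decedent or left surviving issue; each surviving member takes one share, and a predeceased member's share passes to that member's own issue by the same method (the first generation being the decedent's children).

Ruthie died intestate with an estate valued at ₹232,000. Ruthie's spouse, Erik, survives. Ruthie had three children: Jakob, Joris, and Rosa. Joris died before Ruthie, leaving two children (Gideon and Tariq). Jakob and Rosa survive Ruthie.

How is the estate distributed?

Erik: ₹58,000; Jakob: ₹58,000; Gideon: ₹29,000; Tariq: ₹29,000; Rosa: ₹58,000

The spouse counts as an additional share at the children's level, so there are 4 primary shares of ₹58,000. Erik takes one such share (₹58,000).
The children's combined portion (₹174,000) is divided into 3 shares of ₹58,000: Jakob and Rosa each take ₹58,000; Joris's ₹58,000 share passes to Joris's issue.
Joris's share (₹58,000) is divided into 2 shares of ₹29,000: Gideon and Tariq each take ₹29,000.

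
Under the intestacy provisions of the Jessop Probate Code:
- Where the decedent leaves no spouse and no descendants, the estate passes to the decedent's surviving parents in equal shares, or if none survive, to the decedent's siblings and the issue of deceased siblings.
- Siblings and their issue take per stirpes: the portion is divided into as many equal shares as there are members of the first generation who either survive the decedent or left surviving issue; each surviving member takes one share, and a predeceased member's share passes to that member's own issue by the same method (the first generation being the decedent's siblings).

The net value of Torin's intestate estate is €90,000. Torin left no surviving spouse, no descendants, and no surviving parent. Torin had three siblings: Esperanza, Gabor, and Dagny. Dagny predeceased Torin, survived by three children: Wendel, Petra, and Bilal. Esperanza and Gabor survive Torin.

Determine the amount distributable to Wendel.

Wendel receives €10,000.

The entire €90,000 passes to the siblings and their issue.
That amount (€90,000) is divided into 3 shares of €30,000: Esperanza and Gabor each take €30,000; Dagny's €30,000 share passes to Dagny's issue.
Dagny's share (€30,000) is divided into 3 shares of €10,000: Wendel, Petra, and Bilal each take €10,000.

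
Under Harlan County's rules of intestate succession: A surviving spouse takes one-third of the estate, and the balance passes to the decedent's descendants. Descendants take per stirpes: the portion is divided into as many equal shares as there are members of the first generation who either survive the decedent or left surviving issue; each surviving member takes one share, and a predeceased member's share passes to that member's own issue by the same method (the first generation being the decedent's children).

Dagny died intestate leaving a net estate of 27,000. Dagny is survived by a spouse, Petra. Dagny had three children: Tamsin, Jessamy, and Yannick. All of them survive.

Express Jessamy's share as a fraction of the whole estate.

Jessamy receives 2/9 of the estate.

Petra takes one-third of 27,000 = 9,000. The remaining 18,000 passes to the descendants.
The descendants' portion (18,000) is divided into 3 shares of 6,000: Tamsin, Jessamy, and Yannick each take 6,000.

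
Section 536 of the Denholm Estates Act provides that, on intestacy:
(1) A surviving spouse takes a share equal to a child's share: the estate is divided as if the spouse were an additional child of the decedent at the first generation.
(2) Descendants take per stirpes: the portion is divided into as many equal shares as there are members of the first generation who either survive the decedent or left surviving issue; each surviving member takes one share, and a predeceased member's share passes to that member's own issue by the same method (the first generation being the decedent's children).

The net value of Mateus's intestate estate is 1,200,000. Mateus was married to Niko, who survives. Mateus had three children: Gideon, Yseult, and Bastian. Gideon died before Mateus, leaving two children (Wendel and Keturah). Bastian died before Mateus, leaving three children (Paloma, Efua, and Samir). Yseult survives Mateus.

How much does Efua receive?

The spouse counts as an additional share at the children's level, so there are 4 primary shares of 300,000. Niko takes one such share (300,000).
The children's combined portion (900,000) is divided into 3 shares of 300,000: Yseult takes 300,000; Gideon's 300,000 share passes to Gideon's issue; Bastian's 300,000 share passes to Bastian's issue.
Gideon's share (300,000) is divided into 2 shares of 150,000: Wendel and Keturah each take 150,000.
Bastian's share (300,000) is divided into 3 shares of 100,000: Paloma, Efua, and Samir each take 100,000.

Efua receives 100,000.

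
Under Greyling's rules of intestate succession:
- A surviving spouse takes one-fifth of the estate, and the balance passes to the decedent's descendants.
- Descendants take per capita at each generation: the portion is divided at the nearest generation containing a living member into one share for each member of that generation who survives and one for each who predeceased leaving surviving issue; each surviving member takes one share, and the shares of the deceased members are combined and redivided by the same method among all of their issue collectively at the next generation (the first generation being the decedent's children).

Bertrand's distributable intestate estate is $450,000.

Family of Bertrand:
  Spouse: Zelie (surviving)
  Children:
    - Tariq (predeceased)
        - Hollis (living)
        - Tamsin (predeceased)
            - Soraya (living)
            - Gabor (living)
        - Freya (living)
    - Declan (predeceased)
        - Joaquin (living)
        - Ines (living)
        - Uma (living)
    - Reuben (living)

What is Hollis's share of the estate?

Hollis receives $40,000.

Zelie takes one-fifth of $450,000 = $90,000. The remaining $360,000 passes to the descendants.
The descendants' portion ($360,000) is divided at the children's generation into 3 shares of $120,000. Reuben takes $120,000. The 2 shares of the deceased (Tariq and Declan) are combined into a pool of $240,000.
That pool ($240,000) is divided at the grandchildren's generation into 6 shares of $40,000. Hollis, Freya, Joaquin, Ines, and Uma each take $40,000. The remaining share for the deceased Tamsin ($40,000) is carried to the next generation.
That pool ($40,000) is divided at the great-grandchildren's generation equally among Soraya and Gabor: $20,000 each.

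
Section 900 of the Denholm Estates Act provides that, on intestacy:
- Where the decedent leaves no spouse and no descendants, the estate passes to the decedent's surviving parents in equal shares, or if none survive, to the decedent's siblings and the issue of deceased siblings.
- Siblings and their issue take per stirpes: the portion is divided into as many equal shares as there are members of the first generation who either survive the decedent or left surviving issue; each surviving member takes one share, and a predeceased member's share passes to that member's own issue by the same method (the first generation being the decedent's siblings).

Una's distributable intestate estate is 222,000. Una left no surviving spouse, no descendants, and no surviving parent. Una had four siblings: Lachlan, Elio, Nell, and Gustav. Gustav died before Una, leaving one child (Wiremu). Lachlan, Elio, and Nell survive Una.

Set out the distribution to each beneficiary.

Lachlan: 55,500; Elio: 55,500; Nell: 55,500; Wiremu: 55,500

The entire 222,000 passes to the siblings and their issue.
That amount (222,000) is divided into 4 shares of 55,500: Lachlan, Elio, and Nell each take 55,500; Gustav's 55,500 share passes to Gustav's issue.
Gustav's share (55,500) passes entirely to Wiremu.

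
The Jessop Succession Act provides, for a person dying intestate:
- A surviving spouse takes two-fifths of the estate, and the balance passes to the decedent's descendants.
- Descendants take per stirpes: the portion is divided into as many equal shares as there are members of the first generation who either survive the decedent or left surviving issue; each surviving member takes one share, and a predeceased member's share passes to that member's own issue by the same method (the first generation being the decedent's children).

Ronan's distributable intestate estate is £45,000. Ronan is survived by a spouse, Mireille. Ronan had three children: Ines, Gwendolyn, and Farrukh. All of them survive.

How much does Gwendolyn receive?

Mireille takes two-fifths of £45,000 = £18,000. The remaining £27,000 passes to the descendants.
The descendants' portion (£27,000) is divided into 3 shares of £9,000: Ines, Gwendolyn, and Farrukh each take £9,000.

Gwendolyn receives £9,000.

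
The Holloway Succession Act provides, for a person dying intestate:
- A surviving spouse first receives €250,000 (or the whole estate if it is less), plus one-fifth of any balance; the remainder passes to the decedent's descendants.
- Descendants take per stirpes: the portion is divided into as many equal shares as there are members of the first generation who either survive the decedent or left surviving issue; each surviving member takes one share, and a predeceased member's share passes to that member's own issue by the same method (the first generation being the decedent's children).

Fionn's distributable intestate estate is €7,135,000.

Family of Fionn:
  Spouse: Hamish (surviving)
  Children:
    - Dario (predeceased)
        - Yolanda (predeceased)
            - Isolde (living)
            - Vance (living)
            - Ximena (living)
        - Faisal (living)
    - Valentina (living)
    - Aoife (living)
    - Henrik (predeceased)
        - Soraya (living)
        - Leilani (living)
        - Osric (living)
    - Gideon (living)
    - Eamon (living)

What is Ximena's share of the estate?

Ximena receives €153,000.

Hamish first takes €250,000, leaving a balance of €6,885,000. Hamish then takes one-fifth of the balance (€1,377,000), for a total of €1,627,000. The remaining €5,508,000 passes to the descendants.
The descendants' portion (€5,508,000) is divided into 6 shares of €918,000: Valentina, Aoife, Gideon, and Eamon each take €918,000; Dario's €918,000 share passes to Dario's issue; Henrik's €918,000 share passes to Henrik's issue.
Dario's share (€918,000) is divided into 2 shares of €459,000: Faisal takes €459,000; Yolanda's €459,000 share passes to Yolanda's issue.
Yolanda's share (€459,000) is divided into 3 shares of €153,000: Isolde, Vance, and Ximena each take €153,000.
Henrik's share (€918,000) is divided into 3 shares of €306,000: Soraya, Leilani, and Osric each take €306,000.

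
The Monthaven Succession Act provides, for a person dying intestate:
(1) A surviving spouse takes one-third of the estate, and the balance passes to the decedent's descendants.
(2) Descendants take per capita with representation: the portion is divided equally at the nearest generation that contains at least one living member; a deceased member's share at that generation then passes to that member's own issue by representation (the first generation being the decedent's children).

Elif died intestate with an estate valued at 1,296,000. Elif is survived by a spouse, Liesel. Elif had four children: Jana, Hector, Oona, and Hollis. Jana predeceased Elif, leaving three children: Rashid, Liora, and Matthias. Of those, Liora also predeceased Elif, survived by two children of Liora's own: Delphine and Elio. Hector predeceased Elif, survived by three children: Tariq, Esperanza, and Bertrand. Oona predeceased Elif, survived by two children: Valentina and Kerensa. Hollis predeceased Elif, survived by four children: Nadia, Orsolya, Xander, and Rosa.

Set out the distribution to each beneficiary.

Liesel: 432,000; Rashid: 72,000; Delphine: 36,000; Elio: 36,000; Matthias: 72,000; Tariq: 72,000; Esperanza: 72,000; Bertrand: 72,000; Valentina: 72,000; Kerensa: 72,000; Nadia: 72,000; Orsolya: 72,000; Xander: 72,000; Rosa: 72,000

Liesel takes one-third of 1,296,000 = 432,000. The remaining 864,000 passes to the descendants.
No child survives, so the initial division is made at the grandchildren's generation.
The descendants' portion (864,000) is divided into 12 shares of 72,000: Rashid, Matthias, Tariq, Esperanza, Bertrand, Valentina, Kerensa, Nadia, Orsolya, Xander, and Rosa each take 72,000; Liora's 72,000 share passes to Liora's issue.
Liora's share (72,000) is divided into 2 shares of 36,000: Delphine and Elio each take 36,000.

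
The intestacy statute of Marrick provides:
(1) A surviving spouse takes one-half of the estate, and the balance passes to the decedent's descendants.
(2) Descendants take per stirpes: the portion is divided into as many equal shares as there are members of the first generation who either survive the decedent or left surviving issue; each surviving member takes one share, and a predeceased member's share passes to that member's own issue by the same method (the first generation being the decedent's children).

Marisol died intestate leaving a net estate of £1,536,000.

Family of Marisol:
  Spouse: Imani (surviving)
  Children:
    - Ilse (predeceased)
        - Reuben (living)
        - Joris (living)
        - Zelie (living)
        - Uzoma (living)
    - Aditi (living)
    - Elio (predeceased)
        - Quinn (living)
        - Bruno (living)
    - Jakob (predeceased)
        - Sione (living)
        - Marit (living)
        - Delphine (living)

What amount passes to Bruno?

Bruno receives £96,000.

Imani takes one-half of £1,536,000 = £768,000. The remaining £768,000 passes to the descendants.
The descendants' portion (£768,000) is divided into 4 shares of £192,000: Aditi takes £192,000; Ilse's £192,000 share passes to Ilse's issue; Elio's £192,000 share passes to Elio's issue; Jakob's £192,000 share passes to Jakob's issue.
Ilse's share (£192,000) is divided into 4 shares of £48,000: Reuben, Joris, Zelie, and Uzoma each take £48,000.
Elio's share (£192,000) is divided into 2 shares of £96,000: Quinn and Bruno each take £96,000.
Jakob's share (£192,000) is divided into 3 shares of £64,000: Sione, Marit, and Delphine each take £64,000.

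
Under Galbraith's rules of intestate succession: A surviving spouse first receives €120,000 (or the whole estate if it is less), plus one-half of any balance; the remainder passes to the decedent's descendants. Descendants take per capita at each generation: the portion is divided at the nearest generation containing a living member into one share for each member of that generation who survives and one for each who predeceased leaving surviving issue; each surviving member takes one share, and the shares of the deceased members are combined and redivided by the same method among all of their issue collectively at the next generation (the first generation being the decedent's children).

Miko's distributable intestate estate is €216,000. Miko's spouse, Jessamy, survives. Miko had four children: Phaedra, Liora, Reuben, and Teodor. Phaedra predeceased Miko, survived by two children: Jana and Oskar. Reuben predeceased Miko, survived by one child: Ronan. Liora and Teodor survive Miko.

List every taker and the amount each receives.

Jessamy first takes €120,000, leaving a balance of €96,000. Jessamy then takes one-half of the balance (€48,000), for a total of €168,000. The remaining €48,000 passes to the descendants.
The descendants' portion (€48,000) is divided at the children's generation into 4 shares of €12,000. Liora and Teodor each take €12,000. The 2 shares of the deceased (Phaedra and Reuben) are combined into a pool of €24,000.
That pool (€24,000) is divided at the grandchildren's generation equally among Jana, Oskar, and Ronan: €8,000 each.

Jessamy: €168,000; Jana: €8,000; Oskar: €8,000; Liora: €12,000; Ronan: €8,000; Teodor: €12,000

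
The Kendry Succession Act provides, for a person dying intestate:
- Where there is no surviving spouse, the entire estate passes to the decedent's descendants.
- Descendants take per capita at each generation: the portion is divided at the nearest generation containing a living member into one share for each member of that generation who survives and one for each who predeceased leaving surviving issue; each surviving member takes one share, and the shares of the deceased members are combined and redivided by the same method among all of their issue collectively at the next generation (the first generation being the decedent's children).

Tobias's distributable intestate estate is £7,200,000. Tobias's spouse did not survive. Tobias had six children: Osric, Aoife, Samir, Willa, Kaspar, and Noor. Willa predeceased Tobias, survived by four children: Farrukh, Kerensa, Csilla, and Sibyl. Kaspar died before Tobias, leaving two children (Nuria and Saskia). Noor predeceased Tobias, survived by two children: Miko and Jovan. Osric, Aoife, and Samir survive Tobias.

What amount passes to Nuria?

The entire £7,200,000 passes to the descendants.
That amount (£7,200,000) is divided at the children's generation into 6 shares of £1,200,000. Osric, Aoife, and Samir each take £1,200,000. The 3 shares of the deceased (Willa, Kaspar, and Noor) are combined into a pool of £3,600,000.
That pool (£3,600,000) is divided at the grandchildren's generation equally among Farrukh, Kerensa, Csilla, Sibyl, Nuria, Saskia, Miko, and Jovan: £450,000 each.

Nuria receives £450,000.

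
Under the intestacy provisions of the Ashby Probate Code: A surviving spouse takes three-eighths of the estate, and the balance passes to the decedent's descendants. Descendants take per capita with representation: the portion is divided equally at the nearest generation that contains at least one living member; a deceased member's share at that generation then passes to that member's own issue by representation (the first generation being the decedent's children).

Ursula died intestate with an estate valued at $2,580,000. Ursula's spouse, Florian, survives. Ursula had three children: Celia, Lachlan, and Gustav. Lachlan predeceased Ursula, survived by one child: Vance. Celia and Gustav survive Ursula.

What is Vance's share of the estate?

Florian takes three-eighths of $2,580,000 = $967,500. The remaining $1,612,500 passes to the descendants.
The descendants' portion ($1,612,500) is divided into 3 shares of $537,500: Celia and Gustav each take $537,500; Lachlan's $537,500 share passes to Lachlan's issue.
Lachlan's share ($537,500) passes entirely to Vance.

Vance receives $537,500.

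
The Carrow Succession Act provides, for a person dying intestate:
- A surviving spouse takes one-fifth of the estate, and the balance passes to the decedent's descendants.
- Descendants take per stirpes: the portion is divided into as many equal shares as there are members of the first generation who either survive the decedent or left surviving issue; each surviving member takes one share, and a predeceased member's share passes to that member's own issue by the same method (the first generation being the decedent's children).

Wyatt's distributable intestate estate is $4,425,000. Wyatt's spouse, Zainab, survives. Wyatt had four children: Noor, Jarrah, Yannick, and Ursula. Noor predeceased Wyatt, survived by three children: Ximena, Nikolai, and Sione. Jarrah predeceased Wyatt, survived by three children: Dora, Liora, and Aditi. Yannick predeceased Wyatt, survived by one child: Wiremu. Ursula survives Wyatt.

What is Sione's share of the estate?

Zainab takes one-fifth of $4,425,000 = $885,000. The remaining $3,540,000 passes to the descendants.
The descendants' portion ($3,540,000) is divided into 4 shares of $885,000: Ursula takes $885,000; Noor's $885,000 share passes to Noor's issue; Jarrah's $885,000 share passes to Jarrah's issue; Yannick's $885,000 share passes to Yannick's issue.
Noor's share ($885,000) is divided into 3 shares of $295,000: Ximena, Nikolai, and Sione each take $295,000.
Jarrah's share ($885,000) is divided into 3 shares of $295,000: Dora, Liora, and Aditi each take $295,000.
Yannick's share ($885,000) passes entirely to Wiremu.

Sione receives $295,000.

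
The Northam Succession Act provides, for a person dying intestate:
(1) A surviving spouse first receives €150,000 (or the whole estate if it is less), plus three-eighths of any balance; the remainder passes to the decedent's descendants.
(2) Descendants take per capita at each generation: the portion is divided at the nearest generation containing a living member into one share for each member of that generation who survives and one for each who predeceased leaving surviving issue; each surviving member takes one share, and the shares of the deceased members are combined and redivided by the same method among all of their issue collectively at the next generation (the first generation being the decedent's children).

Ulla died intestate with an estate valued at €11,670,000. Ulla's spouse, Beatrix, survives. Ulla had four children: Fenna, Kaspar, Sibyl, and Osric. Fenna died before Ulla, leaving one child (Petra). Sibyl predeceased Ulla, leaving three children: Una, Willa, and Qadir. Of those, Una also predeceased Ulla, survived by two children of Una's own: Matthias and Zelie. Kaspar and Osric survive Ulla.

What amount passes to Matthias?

Beatrix first takes €150,000, leaving a balance of €11,520,000. Beatrix then takes three-eighths of the balance (€4,320,000), for a total of €4,470,000. The remaining €7,200,000 passes to the descendants.
The descendants' portion (€7,200,000) is divided at the children's generation into 4 shares of €1,800,000. Kaspar and Osric each take €1,800,000. The 2 shares of the deceased (Fenna and Sibyl) are combined into a pool of €3,600,000.
That pool (€3,600,000) is divided at the grandchildren's generation into 4 shares of €900,000. Petra, Willa, and Qadir each take €900,000. The remaining share for the deceased Una (€900,000) is carried to the next generation.
That pool (€900,000) is divided at the great-grandchildren's generation equally among Matthias and Zelie: €450,000 each.

Matthias receives €450,000.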